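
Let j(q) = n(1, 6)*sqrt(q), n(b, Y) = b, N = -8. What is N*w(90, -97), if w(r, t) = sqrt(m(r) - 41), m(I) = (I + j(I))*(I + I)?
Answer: -8*sqrt(16159 + 540*sqrt(10)) ≈ -1069.3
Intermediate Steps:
j(q) = sqrt(q) (j(q) = 1*sqrt(q) = sqrt(q))
m(I) = 2*I*(I + sqrt(I)) (m(I) = (I + sqrt(I))*(I + I) = (I + sqrt(I))*(2*I) = 2*I*(I + sqrt(I)))
w(r, t) = sqrt(-41 + 2*r*(r + sqrt(r))) (w(r, t) = sqrt(2*r*(r + sqrt(r)) - 41) = sqrt(-41 + 2*r*(r + sqrt(r))))
N*w(90, -97) = -8*sqrt(-41 + 2*90*(90 + sqrt(90))) = -8*sqrt(-41 + 2*90*(90 + 3*sqrt(10))) = -8*sqrt(-41 + (16200 + 540*sqrt(10))) = -8*sqrt(16159 + 540*sqrt(10))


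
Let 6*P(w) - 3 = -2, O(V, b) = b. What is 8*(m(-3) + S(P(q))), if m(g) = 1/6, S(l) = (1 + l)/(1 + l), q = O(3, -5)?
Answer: 28/3 ≈ 9.3333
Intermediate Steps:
q = -5
P(w) = ⅙ (P(w) = ½ + (⅙)*(-2) = ½ - ⅓ = ⅙)
S(l) = 1
m(g) = ⅙
8*(m(-3) + S(P(q))) = 8*(⅙ + 1) = 8*(7/6) = 28/3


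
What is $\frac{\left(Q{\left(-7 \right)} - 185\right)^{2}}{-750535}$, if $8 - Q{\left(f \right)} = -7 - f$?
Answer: $- \frac{31329}{750535} \approx -0.041742$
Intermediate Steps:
$Q{\left(f \right)} = 15 + f$ ($Q{\left(f \right)} = 8 - \left(-7 - f\right) = 8 + \left(7 + f\right) = 15 + f$)
$\frac{\left(Q{\left(-7 \right)} - 185\right)^{2}}{-750535} = \frac{\left(\left(15 - 7\right) - 185\right)^{2}}{-750535} = \left(8 - 185\right)^{2} \left(- \frac{1}{750535}\right) = \left(-177\right)^{2} \left(- \frac{1}{750535}\right) = 31329 \left(- \frac{1}{750535}\right) = - \frac{31329}{750535}$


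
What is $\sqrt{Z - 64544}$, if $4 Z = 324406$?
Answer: $\frac{\sqrt{66230}}{2} \approx 128.68$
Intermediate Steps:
$Z = \frac{162203}{2}$ ($Z = \frac{1}{4} \cdot 324406 = \frac{162203}{2} \approx 81102.0$)
$\sqrt{Z - 64544} = \sqrt{\frac{162203}{2} - 64544} = \sqrt{\frac{33115}{2}} = \frac{\sqrt{66230}}{2}$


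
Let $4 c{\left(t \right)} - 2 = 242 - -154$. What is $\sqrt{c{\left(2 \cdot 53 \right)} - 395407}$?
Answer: $\frac{7 i \sqrt{32270}}{2} \approx 628.73 i$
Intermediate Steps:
$c{\left(t \right)} = \frac{199}{2}$ ($c{\left(t \right)} = \frac{1}{2} + \frac{242 - -154}{4} = \frac{1}{2} + \frac{242 + 154}{4} = \frac{1}{2} + \frac{1}{4} \cdot 396 = \frac{1}{2} + 99 = \frac{199}{2}$)
$\sqrt{c{\left(2 \cdot 53 \right)} - 395407} = \sqrt{\frac{199}{2} - 395407} = \sqrt{- \frac{790615}{2}} = \frac{7 i \sqrt{32270}}{2}$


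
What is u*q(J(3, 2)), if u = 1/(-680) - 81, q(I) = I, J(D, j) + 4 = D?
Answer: 55081/680 ≈ 81.001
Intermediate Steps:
J(D, j) = -4 + D
u = -55081/680 (u = -1/680 - 81 = -55081/680 ≈ -81.001)
u*q(J(3, 2)) = -55081*(-4 + 3)/680 = -55081/680*(-1) = 55081/680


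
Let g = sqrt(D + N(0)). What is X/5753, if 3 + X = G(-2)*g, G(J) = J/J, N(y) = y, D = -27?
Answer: -3/5753 + 3*I*sqrt(3)/5753 ≈ -0.00052147 + 0.00090321*I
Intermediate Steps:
G(J) = 1
g = 3*I*sqrt(3) (g = sqrt(-27 + 0) = sqrt(-27) = 3*I*sqrt(3) ≈ 5.1962*I)
X = -3 + 3*I*sqrt(3) (X = -3 + 1*(3*I*sqrt(3)) = -3 + 3*I*sqrt(3) ≈ -3.0 + 5.1962*I)
X/5753 = (-3 + 3*I*sqrt(3))/5753 = (-3 + 3*I*sqrt(3))*(1/5753) = -3/5753 + 3*I*sqrt(3)/5753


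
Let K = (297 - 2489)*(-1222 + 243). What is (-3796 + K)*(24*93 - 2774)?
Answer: -1161057224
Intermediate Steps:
K = 2145968 (K = -2192*(-979) = 2145968)
(-3796 + K)*(24*93 - 2774) = (-3796 + 2145968)*(24*93 - 2774) = 2142172*(2232 - 2774) = 2142172*(-542) = -1161057224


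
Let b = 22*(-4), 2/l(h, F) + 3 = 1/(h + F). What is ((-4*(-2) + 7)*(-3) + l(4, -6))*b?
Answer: 28072/7 ≈ 4010.3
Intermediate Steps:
l(h, F) = 2/(-3 + 1/(F + h)) (l(h, F) = 2/(-3 + 1/(h + F)) = 2/(-3 + 1/(F + h)))
b = -88
((-4*(-2) + 7)*(-3) + l(4, -6))*b = ((-4*(-2) + 7)*(-3) + 2*(-1*(-6) - 1*4)/(-1 + 3*(-6) + 3*4))*(-88) = ((8 + 7)*(-3) + 2*(6 - 4)/(-1 - 18 + 12))*(-88) = (15*(-3) + 2*2/(-7))*(-88) = (-45 + 2*(-1/7)*2)*(-88) = (-45 - 4/7)*(-88) = -319/7*(-88) = 28072/7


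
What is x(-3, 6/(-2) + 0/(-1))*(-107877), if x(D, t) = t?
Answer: 323631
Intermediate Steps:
x(-3, 6/(-2) + 0/(-1))*(-107877) = (6/(-2) + 0/(-1))*(-107877) = (6*(-½) + 0*(-1))*(-107877) = (-3 + 0)*(-107877) = -3*(-107877) = 323631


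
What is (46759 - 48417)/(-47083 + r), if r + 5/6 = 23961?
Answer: 9948/138737 ≈ 0.071704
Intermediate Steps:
r = 143761/6 (r = -⅚ + 23961 = 143761/6 ≈ 23960.)
(46759 - 48417)/(-47083 + r) = (46759 - 48417)/(-47083 + 143761/6) = -1658/(-138737/6) = -1658*(-6/138737) = 9948/138737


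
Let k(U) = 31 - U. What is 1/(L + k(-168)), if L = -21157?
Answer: -1/20958 ≈ -4.7714e-5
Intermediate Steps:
1/(L + k(-168)) = 1/(-21157 + (31 - 1*(-168))) = 1/(-21157 + (31 + 168)) = 1/(-21157 + 199) = 1/(-20958) = -1/20958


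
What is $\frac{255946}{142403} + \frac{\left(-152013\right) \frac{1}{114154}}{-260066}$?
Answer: $\frac{7598437504086383}{4227599623676092} \approx 1.7973$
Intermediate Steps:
$\frac{255946}{142403} + \frac{\left(-152013\right) \frac{1}{114154}}{-260066} = 255946 \cdot \frac{1}{142403} + \left(-152013\right) \frac{1}{114154} \left(- \frac{1}{260066}\right) = \frac{255946}{142403} - - \frac{152013}{29687574164} = \frac{255946}{142403} + \frac{152013}{29687574164} = \frac{7598437504086383}{4227599623676092}$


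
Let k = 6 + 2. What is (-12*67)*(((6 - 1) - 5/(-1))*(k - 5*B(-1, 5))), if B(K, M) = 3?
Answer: 56280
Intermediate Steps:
k = 8
(-12*67)*(((6 - 1) - 5/(-1))*(k - 5*B(-1, 5))) = (-12*67)*(((6 - 1) - 5/(-1))*(8 - 5*3)) = -804*(5 - 5*(-1))*(8 - 15) = -804*(5 + 5)*(-7) = -8040*(-7) = -804*(-70) = 56280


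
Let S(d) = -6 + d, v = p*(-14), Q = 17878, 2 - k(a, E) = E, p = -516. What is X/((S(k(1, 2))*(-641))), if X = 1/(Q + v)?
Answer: 1/96542292 ≈ 1.0358e-8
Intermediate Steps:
k(a, E) = 2 - E
v = 7224 (v = -516*(-14) = 7224)
X = 1/25102 (X = 1/(17878 + 7224) = 1/25102 ≈ 3.9837e-5)
X/((S(k(1, 2))*(-641))) = 1/(25102*(((-6 + (2 - 1*2))*(-641)))) = 1/(25102*(((-6 + (2 - 2))*(-641)))) = 1/(25102*(((-6 + 0)*(-641)))) = 1/(25102*((-6*(-641)))) = (1/25102)/3846 = (1/25102)*(1/3846) = 1/96542292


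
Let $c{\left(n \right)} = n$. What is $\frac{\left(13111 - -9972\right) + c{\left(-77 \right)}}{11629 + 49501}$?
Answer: $\frac{11503}{30565} \approx 0.37635$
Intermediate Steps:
$\frac{\left(13111 - -9972\right) + c{\left(-77 \right)}}{11629 + 49501} = \frac{\left(13111 - -9972\right) - 77}{11629 + 49501} = \frac{\left(13111 + 9972\right) - 77}{61130} = \left(23083 - 77\right) \frac{1}{61130} = 23006 \cdot \frac{1}{61130} = \frac{11503}{30565}$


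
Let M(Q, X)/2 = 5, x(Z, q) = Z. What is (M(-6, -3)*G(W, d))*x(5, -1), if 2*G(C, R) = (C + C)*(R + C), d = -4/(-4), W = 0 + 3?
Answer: 600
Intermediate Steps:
W = 3
d = 1 (d = -4*(-¼) = 1)
M(Q, X) = 10 (M(Q, X) = 2*5 = 10)
G(C, R) = C*(C + R) (G(C, R) = ((C + C)*(R + C))/2 = ((2*C)*(C + R))/2 = (2*C*(C + R))/2 = C*(C + R))
(M(-6, -3)*G(W, d))*x(5, -1) = (10*(3*(3 + 1)))*5 = (10*(3*4))*5 = (10*12)*5 = 120*5 = 600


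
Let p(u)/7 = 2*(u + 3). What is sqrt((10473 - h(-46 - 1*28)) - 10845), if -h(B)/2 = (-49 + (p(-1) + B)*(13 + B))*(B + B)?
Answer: 6*I*sqrt(22679) ≈ 903.57*I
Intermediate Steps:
p(u) = 42 + 14*u (p(u) = 7*(2*(u + 3)) = 7*(2*(3 + u)) = 7*(6 + 2*u) = 42 + 14*u)
h(B) = -4*B*(-49 + (13 + B)*(28 + B)) (h(B) = -2*(-49 + ((42 + 14*(-1)) + B)*(13 + B))*(B + B) = -2*(-49 + ((42 - 14) + B)*(13 + B))*2*B = -2*(-49 + (28 + B)*(13 + B))*2*B = -2*(-49 + (13 + B)*(28 + B))*2*B = -4*B*(-49 + (13 + B)*(28 + B)))
sqrt((10473 - h(-46 - 1*28)) - 10845) = sqrt((10473 - (-4)*(-46 - 1*28)*(315 + (-46 - 1*28)**2 + 41*(-46 - 1*28))) - 10845) = sqrt((10473 - (-4)*(-46 - 28)*(315 + (-46 - 28)**2 + 41*(-46 - 28))) - 10845) = sqrt((10473 - (-4)*(-74)*(315 + (-74)**2 + 41*(-74))) - 10845) = sqrt((10473 - (-4)*(-74)*(315 + 5476 - 3034)) - 10845) = sqrt((10473 - (-4)*(-74)*2757) - 10845) = sqrt((10473 - 1*816072) - 10845) = sqrt((10473 - 816072) - 10845) = sqrt(-805599 - 10845) = sqrt(-816444) = 6*I*sqrt(22679)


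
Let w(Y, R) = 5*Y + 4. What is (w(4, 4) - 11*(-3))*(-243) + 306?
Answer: -13545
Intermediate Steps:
w(Y, R) = 4 + 5*Y
(w(4, 4) - 11*(-3))*(-243) + 306 = ((4 + 5*4) - 11*(-3))*(-243) + 306 = ((4 + 20) + 33)*(-243) + 306 = (24 + 33)*(-243) + 306 = 57*(-243) + 306 = -13851 + 306 = -13545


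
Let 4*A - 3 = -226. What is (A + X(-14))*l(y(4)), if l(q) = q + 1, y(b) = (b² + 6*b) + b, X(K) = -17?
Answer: -13095/4 ≈ -3273.8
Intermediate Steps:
A = -223/4 (A = ¾ + (¼)*(-226) = ¾ - 113/2 = -223/4 ≈ -55.750)
y(b) = b² + 7*b
l(q) = 1 + q
(A + X(-14))*l(y(4)) = (-223/4 - 17)*(1 + 4*(7 + 4)) = -291*(1 + 4*11)/4 = -291*(1 + 44)/4 = -291/4*45 = -13095/4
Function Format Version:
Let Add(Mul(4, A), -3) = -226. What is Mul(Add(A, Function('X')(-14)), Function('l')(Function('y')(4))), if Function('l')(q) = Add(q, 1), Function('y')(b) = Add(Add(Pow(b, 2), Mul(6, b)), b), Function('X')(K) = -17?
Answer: Rational(-13095, 4) ≈ -3273.8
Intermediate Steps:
A = Rational(-223, 4) (A = Add(Rational(3, 4), Mul(Rational(1, 4), -226)) = Add(Rational(3, 4), Rational(-113, 2)) = Rational(-223, 4) ≈ -55.750)
Function('y')(b) = Add(Pow(b, 2), Mul(7, b))
Function('l')(q) = Add(1, q)
Mul(Add(A, Function('X')(-14)), Function('l')(Function('y')(4))) = Mul(Add(Rational(-223, 4), -17), Add(1, Mul(4, Add(7, 4)))) = Mul(Rational(-291, 4), Add(1, Mul(4, 11))) = Mul(Rational(-291, 4), Add(1, 44)) = Mul(Rational(-291, 4), 45) = Rational(-13095, 4)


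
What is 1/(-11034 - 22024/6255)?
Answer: -6255/69039694 ≈ -9.0600e-5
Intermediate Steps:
1/(-11034 - 22024/6255) = 1/(-69039694/6255) = -6255/69039694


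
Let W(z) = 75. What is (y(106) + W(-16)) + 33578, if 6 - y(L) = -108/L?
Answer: 1783981/53 ≈ 33660.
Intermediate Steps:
y(L) = 6 + 108/L (y(L) = 6 - (-108)/L = 6 + 108/L)
(y(106) + W(-16)) + 33578 = ((6 + 108/106) + 75) + 33578 = ((6 + 108*(1/106)) + 75) + 33578 = ((6 + 54/53) + 75) + 33578 = (372/53 + 75) + 33578 = 4347/53 + 33578 = 1783981/53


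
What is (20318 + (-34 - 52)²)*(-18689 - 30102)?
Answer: -1352193774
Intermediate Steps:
(20318 + (-34 - 52)²)*(-18689 - 30102) = (20318 + (-86)²)*(-48791) = (20318 + 7396)*(-48791) = 27714*(-48791) = -1352193774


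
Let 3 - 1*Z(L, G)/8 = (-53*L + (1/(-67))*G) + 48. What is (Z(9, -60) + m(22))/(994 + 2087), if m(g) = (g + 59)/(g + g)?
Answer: 3390865/3027596 ≈ 1.1200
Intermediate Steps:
m(g) = (59 + g)/(2*g) (m(g) = (59 + g)/((2*g)) = (59 + g)*(1/(2*g)) = (59 + g)/(2*g))
Z(L, G) = -360 + 424*L + 8*G/67 (Z(L, G) = 24 - 8*((-53*L + (1/(-67))*G) + 48) = 24 - 8*((-53*L + (1*(-1/67))*G) + 48) = 24 - 8*((-53*L - G/67) + 48) = 24 - 8*(48 - 53*L - G/67) = 24 + (-384 + 424*L + 8*G/67) = -360 + 424*L + 8*G/67)
(Z(9, -60) + m(22))/(994 + 2087) = ((-360 + 424*9 + (8/67)*(-60)) + (½)*(59 + 22)/22)/(994 + 2087) = ((-360 + 3816 - 480/67) + (½)*(1/22)*81)/3081 = (231072/67 + 81/44)*(1/3081) = (10172595/2948)*(1/3081) = 3390865/3027596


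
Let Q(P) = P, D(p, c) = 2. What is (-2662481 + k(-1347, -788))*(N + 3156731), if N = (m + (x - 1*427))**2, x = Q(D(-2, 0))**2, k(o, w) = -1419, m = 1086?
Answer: -9580183570000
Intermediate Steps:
x = 4 (x = 2**2 = 4)
N = 439569 (N = (1086 + (4 - 1*427))**2 = (1086 + (4 - 427))**2 = (1086 - 423)**2 = 663**2 = 439569)
(-2662481 + k(-1347, -788))*(N + 3156731) = (-2662481 - 1419)*(439569 + 3156731) = -2663900*3596300 = -9580183570000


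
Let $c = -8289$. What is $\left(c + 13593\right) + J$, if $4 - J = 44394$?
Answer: $-39086$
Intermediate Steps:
$J = -44390$ ($J = 4 - 44394 = -44390$)
$\left(c + 13593\right) + J = \left(-8289 + 13593\right) - 44390 = 5304 - 44390 = -39086$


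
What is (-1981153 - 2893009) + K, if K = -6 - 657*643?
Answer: -5296619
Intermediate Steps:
K = -422457 (K = -6 - 422451 = -422457)
(-1981153 - 2893009) + K = (-1981153 - 2893009) - 422457 = -4874162 - 422457 = -5296619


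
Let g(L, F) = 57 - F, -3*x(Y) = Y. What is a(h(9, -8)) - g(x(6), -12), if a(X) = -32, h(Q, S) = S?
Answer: -101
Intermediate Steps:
x(Y) = -Y/3
a(h(9, -8)) - g(x(6), -12) = -32 - (57 - 1*(-12)) = -32 - (57 + 12) = -32 - 1*69 = -32 - 69 = -101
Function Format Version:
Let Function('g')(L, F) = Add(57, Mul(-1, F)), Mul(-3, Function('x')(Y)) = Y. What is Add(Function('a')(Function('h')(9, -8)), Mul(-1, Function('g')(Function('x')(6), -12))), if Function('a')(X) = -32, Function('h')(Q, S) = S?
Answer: -101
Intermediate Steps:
Function('x')(Y) = Mul(Rational(-1, 3), Y)
Add(Function('a')(Function('h')(9, -8)), Mul(-1, Function('g')(Function('x')(6), -12))) = Add(-32, Mul(-1, Add(57, Mul(-1, -12)))) = Add(-32, Mul(-1, Add(57, 12))) = Add(-32, Mul(-1, 69)) = Add(-32, -69) = -101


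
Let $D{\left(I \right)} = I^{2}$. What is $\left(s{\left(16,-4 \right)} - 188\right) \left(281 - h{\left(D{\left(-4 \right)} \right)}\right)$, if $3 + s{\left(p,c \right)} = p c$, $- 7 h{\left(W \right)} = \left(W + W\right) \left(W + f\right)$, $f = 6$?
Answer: $- \frac{681105}{7} \approx -97301.0$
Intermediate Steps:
$h{\left(W \right)} = - \frac{2 W \left(6 + W\right)}{7}$ ($h{\left(W \right)} = - \frac{\left(W + W\right) \left(W + 6\right)}{7} = - \frac{2 W \left(6 + W\right)}{7}$)
$s{\left(p,c \right)} = -3 + c p$ ($s{\left(p,c \right)} = -3 + p c = -3 + c p$)
$\left(s{\left(16,-4 \right)} - 188\right) \left(281 - h{\left(D{\left(-4 \right)} \right)}\right) = \left(\left(-3 - 64\right) - 188\right) \left(281 - - \frac{2 \left(-4\right)^{2} \left(6 + \left(-4\right)^{2}\right)}{7}\right) = \left(\left(-3 - 64\right) - 188\right) \left(281 - \left(- \frac{2}{7}\right) 16 \left(6 + 16\right)\right) = \left(-67 - 188\right) \left(281 - \left(- \frac{2}{7}\right) 16 \cdot 22\right) = - 255 \left(281 - - \frac{704}{7}\right) = - 255 \left(281 + \frac{704}{7}\right) = \left(-255\right) \frac{2671}{7} = - \frac{681105}{7}$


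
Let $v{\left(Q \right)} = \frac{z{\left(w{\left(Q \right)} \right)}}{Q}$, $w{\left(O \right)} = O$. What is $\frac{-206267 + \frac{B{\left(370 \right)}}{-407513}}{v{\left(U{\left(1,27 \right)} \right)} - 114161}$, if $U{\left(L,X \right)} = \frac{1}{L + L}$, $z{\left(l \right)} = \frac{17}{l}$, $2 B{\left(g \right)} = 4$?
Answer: $\frac{4002689713}{2214018129} \approx 1.8079$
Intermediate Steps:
$B{\left(g \right)} = 2$ ($B{\left(g \right)} = \frac{1}{2} \cdot 4 = 2$)
$U{\left(L,X \right)} = \frac{1}{2 L}$
$v{\left(Q \right)} = \frac{17}{Q^{2}}$ ($v{\left(Q \right)} = \frac{17 \frac{1}{Q}}{Q} = \frac{17}{Q^{2}}$)
$\frac{-206267 + \frac{B{\left(370 \right)}}{-407513}}{v{\left(U{\left(1,27 \right)} \right)} - 114161} = \frac{-206267 + \frac{2}{-407513}}{\frac{17}{\frac{1}{4}} - 114161} = \frac{-206267 + 2 \left(- \frac{1}{407513}\right)}{\frac{17}{\frac{1}{4}} - 114161} = \frac{-206267 - \frac{2}{407513}}{17 \frac{1}{(\frac{1}{2})^{2}} - 114161} = - \frac{84056483973}{407513 \left(17 \cdot 4 - 114161\right)} = - \frac{84056483973}{407513 \left(68 - 114161\right)} = - \frac{84056483973}{407513 \left(-114093\right)} = \left(- \frac{84056483973}{407513}\right) \left(- \frac{1}{114093}\right) = \frac{4002689713}{2214018129}$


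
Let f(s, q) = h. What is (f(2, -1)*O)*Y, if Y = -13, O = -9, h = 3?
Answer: 351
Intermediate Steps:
f(s, q) = 3
(f(2, -1)*O)*Y = (3*(-9))*(-13) = -27*(-13) = 351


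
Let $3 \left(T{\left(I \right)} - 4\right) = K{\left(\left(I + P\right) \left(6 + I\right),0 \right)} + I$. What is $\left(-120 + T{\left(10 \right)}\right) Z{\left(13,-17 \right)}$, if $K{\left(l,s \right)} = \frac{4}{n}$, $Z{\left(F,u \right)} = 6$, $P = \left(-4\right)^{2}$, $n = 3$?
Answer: $- \frac{2020}{3} \approx -673.33$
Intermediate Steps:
$P = 16$
$K{\left(l,s \right)} = \frac{4}{3}$
$T{\left(I \right)} = \frac{40}{9} + \frac{I}{3}$ ($T{\left(I \right)} = 4 + \frac{\frac{4}{3} + I}{3} = 4 + \left(\frac{4}{9} + \frac{I}{3}\right) = \frac{40}{9} + \frac{I}{3}$)
$\left(-120 + T{\left(10 \right)}\right) Z{\left(13,-17 \right)} = \left(-120 + \left(\frac{40}{9} + \frac{1}{3} \cdot 10\right)\right) 6 = \left(-120 + \left(\frac{40}{9} + \frac{10}{3}\right)\right) 6 = \left(-120 + \frac{70}{9}\right) 6 = \left(- \frac{1010}{9}\right) 6 = - \frac{2020}{3}$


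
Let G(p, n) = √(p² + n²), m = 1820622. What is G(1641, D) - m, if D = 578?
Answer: -1820622 + √3026965 ≈ -1.8189e+6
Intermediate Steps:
G(p, n) = √(n² + p²)
G(1641, D) - m = √(578² + 1641²) - 1*1820622 = √(334084 + 2692881) - 1820622 = √3026965 - 1820622 = -1820622 + √3026965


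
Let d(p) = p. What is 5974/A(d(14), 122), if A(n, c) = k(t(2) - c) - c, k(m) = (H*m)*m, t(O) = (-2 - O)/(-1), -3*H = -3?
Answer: 29/67 ≈ 0.43284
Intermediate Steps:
H = 1 (H = -1/3*(-3) = 1)
t(O) = 2 + O (t(O) = (-2 - O)*(-1) = 2 + O)
k(m) = m**2 (k(m) = (1*m)*m = m*m = m**2)
A(n, c) = (4 - c)**2 - c (A(n, c) = ((2 + 2) - c)**2 - c = (4 - c)**2 - c)
5974/A(d(14), 122) = 5974/((-4 + 122)**2 - 1*122) = 5974/(118**2 - 122) = 5974/(13924 - 122) = 5974/13802 = 5974*(1/13802) = 29/67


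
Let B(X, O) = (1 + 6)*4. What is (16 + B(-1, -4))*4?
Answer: 176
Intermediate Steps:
B(X, O) = 28 (B(X, O) = 7*4 = 28)
(16 + B(-1, -4))*4 = (16 + 28)*4 = 44*4 = 176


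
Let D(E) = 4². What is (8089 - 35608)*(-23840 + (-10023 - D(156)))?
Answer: 932316201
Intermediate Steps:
D(E) = 16
(8089 - 35608)*(-23840 + (-10023 - D(156))) = (8089 - 35608)*(-23840 + (-10023 - 1*16)) = -27519*(-23840 + (-10023 - 16)) = -27519*(-23840 - 10039) = -27519*(-33879) = 932316201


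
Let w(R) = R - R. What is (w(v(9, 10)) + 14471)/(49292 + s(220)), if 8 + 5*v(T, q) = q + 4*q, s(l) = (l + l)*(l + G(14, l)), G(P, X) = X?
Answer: 14471/242892 ≈ 0.059578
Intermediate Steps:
s(l) = 4*l² (s(l) = (l + l)*(l + l) = (2*l)*(2*l) = 4*l²)
v(T, q) = -8/5 + q (v(T, q) = -8/5 + (q + 4*q)/5 = -8/5 + (5*q)/5 = -8/5 + q)
w(R) = 0
(w(v(9, 10)) + 14471)/(49292 + s(220)) = (0 + 14471)/(49292 + 4*220²) = 14471/(49292 + 4*48400) = 14471/(49292 + 193600) = 14471/242892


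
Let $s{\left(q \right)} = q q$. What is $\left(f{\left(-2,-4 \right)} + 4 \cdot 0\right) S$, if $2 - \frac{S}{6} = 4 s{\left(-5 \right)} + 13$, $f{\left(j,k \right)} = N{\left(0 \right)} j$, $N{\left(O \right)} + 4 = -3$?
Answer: $-9324$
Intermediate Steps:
$N{\left(O \right)} = -7$ ($N{\left(O \right)} = -4 - 3 = -7$)
$s{\left(q \right)} = q^{2}$
$f{\left(j,k \right)} = - 7 j$
$S = -666$ ($S = 12 - 6 \left(4 \left(-5\right)^{2} + 13\right) = 12 - 6 \left(4 \cdot 25 + 13\right) = 12 - 6 \left(100 + 13\right) = 12 - 678 = -666$)
$\left(f{\left(-2,-4 \right)} + 4 \cdot 0\right) S = \left(\left(-7\right) \left(-2\right) + 4 \cdot 0\right) \left(-666\right) = \left(14 + 0\right) \left(-666\right) = 14 \left(-666\right) = -9324$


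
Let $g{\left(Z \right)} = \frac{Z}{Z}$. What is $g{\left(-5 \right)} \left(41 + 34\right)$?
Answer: $75$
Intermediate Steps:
$g{\left(Z \right)} = 1$
$g{\left(-5 \right)} \left(41 + 34\right) = 1 \left(41 + 34\right) = 1 \cdot 75 = 75$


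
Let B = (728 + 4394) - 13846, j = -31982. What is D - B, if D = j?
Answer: -23258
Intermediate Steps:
B = -8724 (B = 5122 - 13846 = -8724)
D = -31982
D - B = -31982 - 1*(-8724) = -31982 + 8724 = -23258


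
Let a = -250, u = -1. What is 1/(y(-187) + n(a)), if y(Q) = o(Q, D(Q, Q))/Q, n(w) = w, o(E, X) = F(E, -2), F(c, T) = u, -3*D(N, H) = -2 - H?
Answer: -187/46749 ≈ -0.0040001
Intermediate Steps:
D(N, H) = ⅔ + H/3 (D(N, H) = -(-2 - H)/3 = ⅔ + H/3)
F(c, T) = -1
o(E, X) = -1
y(Q) = -1/Q
1/(y(-187) + n(a)) = 1/(-1/(-187) - 250) = 1/(-1*(-1/187) - 250) = 1/(1/187 - 250) = 1/(-46749/187) = -187/46749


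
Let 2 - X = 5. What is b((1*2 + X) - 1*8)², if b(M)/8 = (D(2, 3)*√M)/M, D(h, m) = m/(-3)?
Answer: -64/9 ≈ -7.1111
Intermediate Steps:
X = -3 (X = 2 - 1*5 = 2 - 5 = -3)
D(h, m) = -m/3 (D(h, m) = m*(-⅓) = -m/3)
b(M) = -8/√M (b(M) = 8*(((-⅓*3)*√M)/M) = 8*((-√M)/M) = 8*(-1/√M) = -8/√M)
b((1*2 + X) - 1*8)² = (-8/√((1*2 - 3) - 1*8))² = (-8/√((2 - 3) - 8))² = (-8/√(-1 - 8))² = (-(-8)*I/3)² = (8*I/3)² = -64/9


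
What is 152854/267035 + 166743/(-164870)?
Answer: -773007121/1761042418 ≈ -0.43895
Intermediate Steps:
152854/267035 + 166743/(-164870) = 152854*(1/267035) + 166743*(-1/164870) = 152854/267035 - 166743/164870 = -773007121/1761042418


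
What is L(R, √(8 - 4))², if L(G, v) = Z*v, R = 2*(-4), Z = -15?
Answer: 900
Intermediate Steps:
R = -8
L(G, v) = -15*v
L(R, √(8 - 4))² = (-15*√(8 - 4))² = (-15*√4)² = (-15*2)² = (-30)² = 900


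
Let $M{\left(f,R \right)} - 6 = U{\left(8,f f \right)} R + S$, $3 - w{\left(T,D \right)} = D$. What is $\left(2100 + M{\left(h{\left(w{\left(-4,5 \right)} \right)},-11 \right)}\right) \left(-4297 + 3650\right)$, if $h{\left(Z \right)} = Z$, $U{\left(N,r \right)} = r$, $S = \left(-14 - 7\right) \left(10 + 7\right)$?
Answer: $-1103135$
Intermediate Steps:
$S = -357$ ($S = \left(-21\right) 17 = -357$)
$w{\left(T,D \right)} = 3 - D$
$M{\left(f,R \right)} = -351 + R f^{2}$ ($M{\left(f,R \right)} = 6 + \left(f f R - 357\right) = 6 + \left(f^{2} R - 357\right) = 6 + \left(R f^{2} - 357\right) = 6 + \left(-357 + R f^{2}\right) = -351 + R f^{2}$)
$\left(2100 + M{\left(h{\left(w{\left(-4,5 \right)} \right)},-11 \right)}\right) \left(-4297 + 3650\right) = \left(2100 - \left(351 + 11 \left(3 - 5\right)^{2}\right)\right) \left(-4297 + 3650\right) = \left(2100 - \left(351 + 11 \left(3 - 5\right)^{2}\right)\right) \left(-647\right) = \left(2100 - \left(351 + 11 \left(-2\right)^{2}\right)\right) \left(-647\right) = \left(2100 - 395\right) \left(-647\right) = 1705 \left(-647\right) = -1103135$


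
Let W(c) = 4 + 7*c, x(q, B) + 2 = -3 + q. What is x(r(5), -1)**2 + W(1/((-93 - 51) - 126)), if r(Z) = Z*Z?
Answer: 109073/270 ≈ 403.97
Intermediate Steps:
r(Z) = Z**2
x(q, B) = -5 + q (x(q, B) = -2 + (-3 + q) = -5 + q)
x(r(5), -1)**2 + W(1/((-93 - 51) - 126)) = (-5 + 5**2)**2 + (4 + 7/((-93 - 51) - 126)) = (-5 + 25)**2 + (4 + 7/(-144 - 126)) = 20**2 + (4 + 7/(-270)) = 400 + (4 + 7*(-1/270)) = 400 + (4 - 7/270) = 400 + 1073/270 = 109073/270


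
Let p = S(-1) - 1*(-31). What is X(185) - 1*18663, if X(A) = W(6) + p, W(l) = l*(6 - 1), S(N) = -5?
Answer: -18607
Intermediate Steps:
W(l) = 5*l (W(l) = l*5 = 5*l)
p = 26 (p = -5 - 1*(-31) = -5 + 31 = 26)
X(A) = 56 (X(A) = 5*6 + 26 = 30 + 26 = 56)
X(185) - 1*18663 = 56 - 1*18663 = 56 - 18663 = -18607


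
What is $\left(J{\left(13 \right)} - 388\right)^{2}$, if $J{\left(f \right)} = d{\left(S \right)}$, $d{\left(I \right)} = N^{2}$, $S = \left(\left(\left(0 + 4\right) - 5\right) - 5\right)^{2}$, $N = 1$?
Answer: $149769$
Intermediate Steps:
$S = 36$ ($S = \left(\left(4 - 5\right) - 5\right)^{2} = \left(-1 - 5\right)^{2} = \left(-6\right)^{2} = 36$)
$d{\left(I \right)} = 1$ ($d{\left(I \right)} = 1^{2} = 1$)
$J{\left(f \right)} = 1$
$\left(J{\left(13 \right)} - 388\right)^{2} = \left(1 - 388\right)^{2} = \left(-387\right)^{2} = 149769$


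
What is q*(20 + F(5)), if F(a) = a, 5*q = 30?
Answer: 150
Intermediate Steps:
q = 6 (q = (⅕)*30 = 6)
q*(20 + F(5)) = 6*(20 + 5) = 6*25 = 150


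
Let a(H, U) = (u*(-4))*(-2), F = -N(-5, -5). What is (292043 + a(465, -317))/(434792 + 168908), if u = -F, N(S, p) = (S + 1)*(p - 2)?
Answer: 292267/603700 ≈ 0.48413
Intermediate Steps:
N(S, p) = (1 + S)*(-2 + p)
F = -28 (F = -(-2 - 5 - 2*(-5) - 5*(-5)) = -(-2 - 5 + 10 + 25) = -1*28 = -28)
u = 28 (u = -1*(-28) = 28)
a(H, U) = 224 (a(H, U) = (28*(-4))*(-2) = -112*(-2) = 224)
(292043 + a(465, -317))/(434792 + 168908) = (292043 + 224)/(434792 + 168908) = 292267/603700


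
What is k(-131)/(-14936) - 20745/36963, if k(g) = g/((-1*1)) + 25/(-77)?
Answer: -1346120297/2361672852 ≈ -0.56999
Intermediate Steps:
k(g) = -25/77 - g (k(g) = g/(-1) + 25*(-1/77) = g*(-1) - 25/77 = -g - 25/77 = -25/77 - g)
k(-131)/(-14936) - 20745/36963 = (-25/77 - 1*(-131))/(-14936) - 20745/36963 = (-25/77 + 131)*(-1/14936) - 20745*1/36963 = (10062/77)*(-1/14936) - 2305/4107 = -5031/575036 - 2305/4107 = -1346120297/2361672852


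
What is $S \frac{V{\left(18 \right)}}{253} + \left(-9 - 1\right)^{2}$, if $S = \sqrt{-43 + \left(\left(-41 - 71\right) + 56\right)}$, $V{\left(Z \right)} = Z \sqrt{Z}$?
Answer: $100 + \frac{162 i \sqrt{22}}{253} \approx 100.0 + 3.0033 i$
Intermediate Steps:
$V{\left(Z \right)} = Z^{\frac{3}{2}}$
$S = 3 i \sqrt{11}$ ($S = \sqrt{-43 + \left(-112 + 56\right)} = \sqrt{-43 - 56} = \sqrt{-99} = 3 i \sqrt{11} \approx 9.9499 i$)
$S \frac{V{\left(18 \right)}}{253} + \left(-9 - 1\right)^{2} = 3 i \sqrt{11} \frac{18^{\frac{3}{2}}}{253} + \left(-9 - 1\right)^{2} = 3 i \sqrt{11} \cdot 54 \sqrt{2} \cdot \frac{1}{253} + \left(-9 - 1\right)^{2} = 3 i \sqrt{11} \frac{54 \sqrt{2}}{253} + \left(-10\right)^{2} = \frac{162 i \sqrt{22}}{253} + 100 = 100 + \frac{162 i \sqrt{22}}{253}$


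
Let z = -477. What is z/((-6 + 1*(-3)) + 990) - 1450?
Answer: -158103/109 ≈ -1450.5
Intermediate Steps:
z/((-6 + 1*(-3)) + 990) - 1450 = -477/((-6 + 1*(-3)) + 990) - 1450 = -477/((-6 - 3) + 990) - 1450 = -477/(-9 + 990) - 1450 = -477/981 - 1450 = -477*1/981 - 1450 = -53/109 - 1450 = -158103/109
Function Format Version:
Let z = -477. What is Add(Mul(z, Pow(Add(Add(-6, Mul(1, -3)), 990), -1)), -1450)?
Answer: Rational(-158103, 109) ≈ -1450.5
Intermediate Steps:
Add(Mul(z, Pow(Add(Add(-6, Mul(1, -3)), 990), -1)), -1450) = Add(Mul(-477, Pow(Add(Add(-6, Mul(1, -3)), 990), -1)), -1450) = Add(Mul(-477, Pow(Add(Add(-6, -3), 990), -1)), -1450) = Add(Mul(-477, Pow(Add(-9, 990), -1)), -1450) = Add(Mul(-477, Pow(981, -1)), -1450) = Add(Mul(-477, Rational(1, 981)), -1450) = Add(Rational(-53, 109), -1450) = Rational(-158103, 109)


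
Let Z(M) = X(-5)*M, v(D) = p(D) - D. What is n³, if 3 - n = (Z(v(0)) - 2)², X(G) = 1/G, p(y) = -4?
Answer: 59319/15625 ≈ 3.7964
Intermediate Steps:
v(D) = -4 - D
Z(M) = -M/5 (Z(M) = M/(-5) = -M/5)
n = 39/25 (n = 3 - (-(-4 - 1*0)/5 - 2)² = 3 - (-(-4 + 0)/5 - 2)² = 3 - (-⅕*(-4) - 2)² = 3 - (⅘ - 2)² = 3 - (-6/5)² = 3 - 1*36/25 = 3 - 36/25 = 39/25 ≈ 1.5600)
n³ = (39/25)³ = 59319/15625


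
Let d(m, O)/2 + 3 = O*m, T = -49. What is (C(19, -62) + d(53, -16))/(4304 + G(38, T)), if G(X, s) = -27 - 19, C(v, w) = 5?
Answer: -1697/4258 ≈ -0.39854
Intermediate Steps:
d(m, O) = -6 + 2*O*m (d(m, O) = -6 + 2*(O*m) = -6 + 2*O*m)
G(X, s) = -46
(C(19, -62) + d(53, -16))/(4304 + G(38, T)) = (5 + (-6 + 2*(-16)*53))/(4304 - 46) = (5 + (-6 - 1696))/4258 = (5 - 1702)*(1/4258) = -1697*1/4258 = -1697/4258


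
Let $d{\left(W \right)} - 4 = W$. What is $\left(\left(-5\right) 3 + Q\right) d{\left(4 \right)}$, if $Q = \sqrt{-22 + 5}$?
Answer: $-120 + 8 i \sqrt{17} \approx -120.0 + 32.985 i$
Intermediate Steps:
$d{\left(W \right)} = 4 + W$
$Q = i \sqrt{17}$ ($Q = \sqrt{-17} = i \sqrt{17} \approx 4.1231 i$)
$\left(\left(-5\right) 3 + Q\right) d{\left(4 \right)} = \left(\left(-5\right) 3 + i \sqrt{17}\right) \left(4 + 4\right) = \left(-15 + i \sqrt{17}\right) 8 = -120 + 8 i \sqrt{17}$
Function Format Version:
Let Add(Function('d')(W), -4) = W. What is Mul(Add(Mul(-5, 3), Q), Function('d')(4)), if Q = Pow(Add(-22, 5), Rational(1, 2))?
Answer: Add(-120, Mul(8, I, Pow(17, Rational(1, 2)))) ≈ Add(-120.00, Mul(32.985, I))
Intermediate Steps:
Function('d')(W) = Add(4, W)
Q = Mul(I, Pow(17, Rational(1, 2))) (Q = Pow(-17, Rational(1, 2)) = Mul(I, Pow(17, Rational(1, 2))) ≈ Mul(4.1231, I))
Mul(Add(Mul(-5, 3), Q), Function('d')(4)) = Mul(Add(Mul(-5, 3), Mul(I, Pow(17, Rational(1, 2)))), Add(4, 4)) = Mul(Add(-15, Mul(I, Pow(17, Rational(1, 2)))), 8) = Add(-120, Mul(8, I, Pow(17, Rational(1, 2))))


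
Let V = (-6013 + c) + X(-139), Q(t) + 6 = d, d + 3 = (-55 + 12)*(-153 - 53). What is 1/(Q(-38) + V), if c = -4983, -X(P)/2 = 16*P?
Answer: 1/2301 ≈ 0.00043459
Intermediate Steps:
X(P) = -32*P
d = 8855 (d = -3 + (-55 + 12)*(-153 - 53) = -3 - 43*(-206) = -3 + 8858 = 8855)
Q(t) = 8849 (Q(t) = -6 + 8855 = 8849)
V = -6548 (V = (-6013 - 4983) - 32*(-139) = -10996 + 4448 = -6548)
1/(Q(-38) + V) = 1/(8849 - 6548) = 1/2301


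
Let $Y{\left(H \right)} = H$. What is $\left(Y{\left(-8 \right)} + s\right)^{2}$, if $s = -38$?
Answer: $2116$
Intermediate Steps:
$\left(Y{\left(-8 \right)} + s\right)^{2} = \left(-8 - 38\right)^{2} = \left(-46\right)^{2} = 2116$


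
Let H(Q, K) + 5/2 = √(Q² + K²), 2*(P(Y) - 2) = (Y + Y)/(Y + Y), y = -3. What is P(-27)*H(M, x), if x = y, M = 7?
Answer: -25/4 + 5*√58/2 ≈ 12.789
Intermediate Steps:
x = -3
P(Y) = 5/2 (P(Y) = 2 + ((Y + Y)/(Y + Y))/2 = 2 + ((2*Y)/((2*Y)))/2 = 2 + ((2*Y)*(1/(2*Y)))/2 = 2 + (½)*1 = 2 + ½ = 5/2)
H(Q, K) = -5/2 + √(K² + Q²) (H(Q, K) = -5/2 + √(Q² + K²) = -5/2 + √(K² + Q²))
P(-27)*H(M, x) = 5*(-5/2 + √((-3)² + 7²))/2 = 5*(-5/2 + √(9 + 49))/2 = 5*(-5/2 + √58)/2 = -25/4 + 5*√58/2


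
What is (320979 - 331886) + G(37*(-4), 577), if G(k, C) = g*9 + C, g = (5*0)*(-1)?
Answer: -10330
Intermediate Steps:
g = 0 (g = 0*(-1) = 0)
G(k, C) = C (G(k, C) = 0*9 + C = 0 + C = C)
(320979 - 331886) + G(37*(-4), 577) = (320979 - 331886) + 577 = -10907 + 577 = -10330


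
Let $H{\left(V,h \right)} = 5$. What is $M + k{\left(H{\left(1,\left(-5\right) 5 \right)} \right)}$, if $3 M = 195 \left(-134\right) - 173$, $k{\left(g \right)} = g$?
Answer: $- \frac{26288}{3} \approx -8762.7$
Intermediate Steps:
$M = - \frac{26303}{3}$ ($M = \frac{195 \left(-134\right) - 173}{3} = \frac{-26130 - 173}{3} = \frac{1}{3} \left(-26303\right) = - \frac{26303}{3} \approx -8767.7$)
$M + k{\left(H{\left(1,\left(-5\right) 5 \right)} \right)} = - \frac{26303}{3} + 5 = - \frac{26288}{3}$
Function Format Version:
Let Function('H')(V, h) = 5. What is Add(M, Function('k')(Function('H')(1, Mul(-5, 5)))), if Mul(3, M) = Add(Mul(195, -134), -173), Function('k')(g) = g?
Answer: Rational(-26288, 3) ≈ -8762.7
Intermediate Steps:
M = Rational(-26303, 3) (M = Mul(Rational(1, 3), Add(Mul(195, -134), -173)) = Mul(Rational(1, 3), Add(-26130, -173)) = Mul(Rational(1, 3), -26303) = Rational(-26303, 3) ≈ -8767.7)
Add(M, Function('k')(Function('H')(1, Mul(-5, 5)))) = Add(Rational(-26303, 3), 5) = Rational(-26288, 3)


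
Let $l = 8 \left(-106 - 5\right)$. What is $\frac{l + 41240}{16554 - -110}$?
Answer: $\frac{5044}{2083} \approx 2.4215$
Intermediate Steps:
$l = -888$ ($l = 8 \left(-111\right) = -888$)
$\frac{l + 41240}{16554 - -110} = \frac{-888 + 41240}{16554 - -110} = \frac{40352}{16554 + 110} = \frac{40352}{16664} = 40352 \cdot \frac{1}{16664} = \frac{5044}{2083}$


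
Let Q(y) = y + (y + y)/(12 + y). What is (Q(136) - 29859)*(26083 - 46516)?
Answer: 22469822739/37 ≈ 6.0729e+8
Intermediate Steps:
Q(y) = y + 2*y/(12 + y) (Q(y) = y + (2*y)/(12 + y) = y + 2*y/(12 + y))
(Q(136) - 29859)*(26083 - 46516) = (136*(14 + 136)/(12 + 136) - 29859)*(26083 - 46516) = (136*150/148 - 29859)*(-20433) = (136*(1/148)*150 - 29859)*(-20433) = (5100/37 - 29859)*(-20433) = -1099683/37*(-20433) = 22469822739/37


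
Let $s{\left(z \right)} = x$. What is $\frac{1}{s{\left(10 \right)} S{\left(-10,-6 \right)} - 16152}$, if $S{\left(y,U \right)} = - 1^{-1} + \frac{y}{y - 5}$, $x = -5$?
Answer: $- \frac{3}{48451} \approx -6.1918 \cdot 10^{-5}$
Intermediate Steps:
$S{\left(y,U \right)} = -1 + \frac{y}{-5 + y}$ ($S{\left(y,U \right)} = \left(-1\right) 1 + \frac{y}{-5 + y} = -1 + \frac{y}{-5 + y}$)
$s{\left(z \right)} = -5$
$\frac{1}{s{\left(10 \right)} S{\left(-10,-6 \right)} - 16152} = \frac{1}{- 5 \frac{5}{-5 - 10} - 16152} = \frac{1}{- 5 \frac{5}{-15} - 16152} = \frac{1}{- 5 \cdot 5 \left(- \frac{1}{15}\right) - 16152} = \frac{1}{\left(-5\right) \left(- \frac{1}{3}\right) - 16152} = \frac{1}{\frac{5}{3} - 16152} = \frac{1}{- \frac{48451}{3}} = - \frac{3}{48451}$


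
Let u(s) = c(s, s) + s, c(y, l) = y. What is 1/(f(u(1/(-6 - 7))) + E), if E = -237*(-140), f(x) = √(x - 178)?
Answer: 35945/1192655293 - I*√7527/7155931758 ≈ 3.0139e-5 - 1.2124e-8*I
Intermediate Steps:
u(s) = 2*s (u(s) = s + s = 2*s)
f(x) = √(-178 + x)
E = 33180
1/(f(u(1/(-6 - 7))) + E) = 1/(√(-178 + 2/(-6 - 7)) + 33180) = 1/(√(-178 + 2/(-13)) + 33180) = 1/(√(-178 + 2*(-1/13)) + 33180) = 1/(√(-178 - 2/13) + 33180) = 1/(√(-2316/13) + 33180) = 1/(2*I*√7527/13 + 33180) = 1/(33180 + 2*I*√7527/13)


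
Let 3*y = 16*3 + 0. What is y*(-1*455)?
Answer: -7280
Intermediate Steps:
y = 16 (y = (16*3 + 0)/3 = (48 + 0)/3 = (⅓)*48 = 16)
y*(-1*455) = 16*(-1*455) = 16*(-455) = -7280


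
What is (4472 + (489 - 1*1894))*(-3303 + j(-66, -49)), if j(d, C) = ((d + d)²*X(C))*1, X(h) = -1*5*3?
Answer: -811721421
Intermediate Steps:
X(h) = -15 (X(h) = -5*3 = -15)
j(d, C) = -60*d² (j(d, C) = ((d + d)²*(-15))*1 = ((2*d)²*(-15))*1 = ((4*d²)*(-15))*1 = -60*d²*1 = -60*d²)
(4472 + (489 - 1*1894))*(-3303 + j(-66, -49)) = (4472 + (489 - 1*1894))*(-3303 - 60*(-66)²) = (4472 + (489 - 1894))*(-3303 - 60*4356) = (4472 - 1405)*(-3303 - 261360) = 3067*(-264663) = -811721421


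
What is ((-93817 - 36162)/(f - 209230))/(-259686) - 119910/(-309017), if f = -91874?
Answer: 228683456369717/589336822333728 ≈ 0.38804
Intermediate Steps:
((-93817 - 36162)/(f - 209230))/(-259686) - 119910/(-309017) = ((-93817 - 36162)/(-91874 - 209230))/(-259686) - 119910/(-309017) = -129979/(-301104)*(-1/259686) - 119910*(-1/309017) = -129979*(-1/301104)*(-1/259686) + 119910/309017 = (129979/301104)*(-1/259686) + 119910/309017 = -129979/78192493344 + 119910/309017 = 228683456369717/589336822333728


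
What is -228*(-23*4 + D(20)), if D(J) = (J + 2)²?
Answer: -89376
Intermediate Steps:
D(J) = (2 + J)²
-228*(-23*4 + D(20)) = -228*(-23*4 + (2 + 20)²) = -228*(-92 + 22²) = -228*(-92 + 484) = -228*392 = -89376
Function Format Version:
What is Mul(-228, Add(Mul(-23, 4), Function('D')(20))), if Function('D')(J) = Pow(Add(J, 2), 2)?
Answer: -89376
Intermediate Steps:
Function('D')(J) = Pow(Add(2, J), 2)
Mul(-228, Add(Mul(-23, 4), Function('D')(20))) = Mul(-228, Add(Mul(-23, 4), Pow(Add(2, 20), 2))) = Mul(-228, Add(-92, Pow(22, 2))) = Mul(-228, Add(-92, 484)) = Mul(-228, 392) = -89376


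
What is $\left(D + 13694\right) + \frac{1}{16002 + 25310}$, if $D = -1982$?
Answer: $\frac{483846145}{41312} \approx 11712.0$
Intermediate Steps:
$\left(D + 13694\right) + \frac{1}{16002 + 25310} = \left(-1982 + 13694\right) + \frac{1}{16002 + 25310} = 11712 + \frac{1}{41312} = \frac{483846145}{41312}$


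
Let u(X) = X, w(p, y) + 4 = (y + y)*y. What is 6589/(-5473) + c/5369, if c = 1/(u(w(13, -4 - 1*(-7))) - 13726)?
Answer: -2870298185/2384146576 ≈ -1.2039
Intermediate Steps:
w(p, y) = -4 + 2*y² (w(p, y) = -4 + (y + y)*y = -4 + (2*y)*y = -4 + 2*y²)
c = -1/13712 (c = 1/((-4 + 2*(-4 - 1*(-7))²) - 13726) = 1/((-4 + 2*(-4 + 7)²) - 13726) = 1/((-4 + 2*3²) - 13726) = 1/((-4 + 2*9) - 13726) = 1/((-4 + 18) - 13726) = 1/(14 - 13726) = 1/(-13712) = -1/13712 ≈ -7.2929e-5)
6589/(-5473) + c/5369 = 6589/(-5473) - 1/13712/5369 = 6589*(-1/5473) - 1/13712*1/5369 = -6589/5473 - 1/73619728 = -2870298185/2384146576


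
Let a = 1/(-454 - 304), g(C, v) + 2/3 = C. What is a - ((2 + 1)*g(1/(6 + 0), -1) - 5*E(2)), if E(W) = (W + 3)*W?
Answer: 19518/379 ≈ 51.499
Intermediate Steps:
g(C, v) = -⅔ + C
E(W) = W*(3 + W) (E(W) = (3 + W)*W = W*(3 + W))
a = -1/758 (a = 1/(-758) = -1/758 ≈ -0.0013193)
a - ((2 + 1)*g(1/(6 + 0), -1) - 5*E(2)) = -1/758 - ((2 + 1)*(-⅔ + 1/(6 + 0)) - 10*(3 + 2)) = -1/758 - (3*(-⅔ + 1/6) - 10*5) = -1/758 - (3*(-⅔ + ⅙) - 5*10) = -1/758 - (3*(-½) - 50) = -1/758 - (-3/2 - 50) = -1/758 - 1*(-103/2) = -1/758 + 103/2 = 19518/379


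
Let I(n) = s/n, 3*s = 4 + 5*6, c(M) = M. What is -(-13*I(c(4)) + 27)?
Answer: 59/6 ≈ 9.8333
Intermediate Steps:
s = 34/3 (s = (4 + 5*6)/3 = (4 + 30)/3 = (1/3)*34 = 34/3 ≈ 11.333)
I(n) = 34/(3*n)
-(-13*I(c(4)) + 27) = -(-442/(3*4) + 27) = -(-13*17/6 + 27) = -(-221/6 + 27) = -1*(-59/6) = 59/6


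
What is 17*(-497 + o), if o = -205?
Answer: -11934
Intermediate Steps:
17*(-497 + o) = 17*(-497 - 205) = 17*(-702) = -11934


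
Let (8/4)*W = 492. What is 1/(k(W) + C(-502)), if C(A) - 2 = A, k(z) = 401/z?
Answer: -246/122599 ≈ -0.0020065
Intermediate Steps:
W = 246 (W = (½)*492 = 246)
C(A) = 2 + A
1/(k(W) + C(-502)) = 1/(401/246 + (2 - 502)) = 1/(401*(1/246) - 500) = 1/(401/246 - 500) = 1/(-122599/246) = -246/122599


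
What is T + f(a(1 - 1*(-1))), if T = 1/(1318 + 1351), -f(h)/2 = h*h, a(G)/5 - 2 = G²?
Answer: -4804199/2669 ≈ -1800.0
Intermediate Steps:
a(G) = 10 + 5*G²
f(h) = -2*h² (f(h) = -2*h*h = -2*h²)
T = 1/2669 ≈ 0.00037467
T + f(a(1 - 1*(-1))) = 1/2669 - 2*(10 + 5*(1 - 1*(-1))²)² = 1/2669 - 2*(10 + 5*(1 + 1)²)² = 1/2669 - 2*(10 + 5*2²)² = 1/2669 - 2*(10 + 5*4)² = 1/2669 - 2*(10 + 20)² = 1/2669 - 2*30² = 1/2669 - 2*900 = 1/2669 - 1800 = -4804199/2669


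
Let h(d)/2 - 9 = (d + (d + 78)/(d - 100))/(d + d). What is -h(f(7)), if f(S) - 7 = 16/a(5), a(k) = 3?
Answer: -184076/9731 ≈ -18.916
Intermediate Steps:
f(S) = 37/3 (f(S) = 7 + 16/3 = 37/3)
h(d) = 18 + (d + (78 + d)/(-100 + d))/d (h(d) = 18 + 2*((d + (d + 78)/(d - 100))/(d + d)) = 18 + 2*((d + (78 + d)/(-100 + d))/((2*d))) = 18 + 2*((d + (78 + d)/(-100 + d))*(1/(2*d))) = 18 + 2*((d + (78 + d)/(-100 + d))/(2*d)) = 18 + (d + (78 + d)/(-100 + d))/d)
-h(f(7)) = -(78 - 1899*37/3 + 19*(37/3)**2)/(37/3*(-100 + 37/3)) = -3*(78 - 23421 + 19*(1369/9))/(37*(-263/3)) = -3*(-3)*(78 - 23421 + 26011/9)/(37*263) = -3*(-3)*(-184076)/(37*263*9) = -1*184076/9731 = -184076/9731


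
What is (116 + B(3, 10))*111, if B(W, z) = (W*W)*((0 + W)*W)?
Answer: 21867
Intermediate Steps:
B(W, z) = W**4 (B(W, z) = W**2*(W*W) = W**2*W**2 = W**4)
(116 + B(3, 10))*111 = (116 + 3**4)*111 = (116 + 81)*111 = 197*111 = 21867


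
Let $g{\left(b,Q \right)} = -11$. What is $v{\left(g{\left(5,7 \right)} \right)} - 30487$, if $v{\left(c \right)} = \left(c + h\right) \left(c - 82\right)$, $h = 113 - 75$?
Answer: $-32998$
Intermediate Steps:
$h = 38$ ($h = 113 - 75 = 38$)
$v{\left(c \right)} = \left(-82 + c\right) \left(38 + c\right)$ ($v{\left(c \right)} = \left(c + 38\right) \left(c - 82\right) = \left(38 + c\right) \left(-82 + c\right) = \left(-82 + c\right) \left(38 + c\right)$)
$v{\left(g{\left(5,7 \right)} \right)} - 30487 = \left(-3116 + \left(-11\right)^{2} - -484\right) - 30487 = \left(-3116 + 121 + 484\right) - 30487 = -2511 - 30487 = -32998$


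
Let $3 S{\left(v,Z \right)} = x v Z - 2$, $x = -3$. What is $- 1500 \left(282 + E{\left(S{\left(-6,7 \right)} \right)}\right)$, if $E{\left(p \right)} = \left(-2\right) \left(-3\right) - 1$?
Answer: $-430500$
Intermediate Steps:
$S{\left(v,Z \right)} = - \frac{2}{3} - Z v$ ($S{\left(v,Z \right)} = \frac{- 3 v Z - 2}{3} = \frac{- 3 Z v + \left(-5 + 3\right)}{3} = \frac{- 3 Z v - 2}{3} = \frac{-2 - 3 Z v}{3} = - \frac{2}{3} - Z v$)
$E{\left(p \right)} = 5$ ($E{\left(p \right)} = 6 - 1 = 5$)
$- 1500 \left(282 + E{\left(S{\left(-6,7 \right)} \right)}\right) = - 1500 \left(282 + 5\right) = \left(-1500\right) 287 = -430500$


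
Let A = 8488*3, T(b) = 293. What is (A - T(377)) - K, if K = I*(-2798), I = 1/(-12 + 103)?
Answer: 2293359/91 ≈ 25202.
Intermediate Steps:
A = 25464
I = 1/91 ≈ 0.010989
K = -2798/91 (K = (1/91)*(-2798) = -2798/91 ≈ -30.747)
(A - T(377)) - K = (25464 - 1*293) - 1*(-2798/91) = (25464 - 293) + 2798/91 = 25171 + 2798/91 = 2293359/91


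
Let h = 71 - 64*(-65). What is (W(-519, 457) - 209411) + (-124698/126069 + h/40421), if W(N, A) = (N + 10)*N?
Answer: 93014473421107/1698611683 ≈ 54759.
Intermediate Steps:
h = 4231 (h = 71 + 4160 = 4231)
W(N, A) = N*(10 + N) (W(N, A) = (10 + N)*N = N*(10 + N))
(W(-519, 457) - 209411) + (-124698/126069 + h/40421) = (-519*(10 - 519) - 209411) + (-124698/126069 + 4231/40421) = (-519*(-509) - 209411) + (-124698*1/126069 + 4231*(1/40421)) = (264171 - 209411) + (-41566/42023 + 4231/40421) = 54760 - 1502339973/1698611683 = 93014473421107/1698611683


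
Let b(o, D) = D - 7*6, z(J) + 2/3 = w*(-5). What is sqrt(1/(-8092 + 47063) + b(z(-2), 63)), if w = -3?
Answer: 2*sqrt(7973388658)/38971 ≈ 4.5826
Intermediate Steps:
z(J) = 43/3 (z(J) = -2/3 - 3*(-5) = -2/3 + 15 = 43/3)
b(o, D) = -42 + D (b(o, D) = D - 42 = -42 + D)
sqrt(1/(-8092 + 47063) + b(z(-2), 63)) = sqrt(1/(-8092 + 47063) + (-42 + 63)) = sqrt(1/38971 + 21) = sqrt(818392/38971) = 2*sqrt(7973388658)/38971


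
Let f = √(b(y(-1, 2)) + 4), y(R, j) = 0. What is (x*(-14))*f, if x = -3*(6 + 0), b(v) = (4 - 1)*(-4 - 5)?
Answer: 252*I*√23 ≈ 1208.5*I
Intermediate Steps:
b(v) = -27 (b(v) = 3*(-9) = -27)
x = -18 (x = -3*6 = -18)
f = I*√23 (f = √(-27 + 4) = √(-23) = I*√23 ≈ 4.7958*I)
(x*(-14))*f = (-18*(-14))*(I*√23) = 252*(I*√23) = 252*I*√23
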